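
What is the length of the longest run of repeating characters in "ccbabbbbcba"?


Input: "ccbabbbbcba"
Scanning for longest run:
  Position 1 ('c'): continues run of 'c', length=2
  Position 2 ('b'): new char, reset run to 1
  Position 3 ('a'): new char, reset run to 1
  Position 4 ('b'): new char, reset run to 1
  Position 5 ('b'): continues run of 'b', length=2
  Position 6 ('b'): continues run of 'b', length=3
  Position 7 ('b'): continues run of 'b', length=4
  Position 8 ('c'): new char, reset run to 1
  Position 9 ('b'): new char, reset run to 1
  Position 10 ('a'): new char, reset run to 1
Longest run: 'b' with length 4

4


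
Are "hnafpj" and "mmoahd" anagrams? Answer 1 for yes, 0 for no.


Strings: "hnafpj", "mmoahd"
Sorted first:  afhjnp
Sorted second: adhmmo
Differ at position 1: 'f' vs 'd' => not anagrams

0


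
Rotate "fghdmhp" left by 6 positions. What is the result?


Input: "fghdmhp", rotate left by 6
First 6 characters: "fghdmh"
Remaining characters: "p"
Concatenate remaining + first: "p" + "fghdmh" = "pfghdmh"

pfghdmh


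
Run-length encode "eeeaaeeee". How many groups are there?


Input: eeeaaeeee
Scanning for consecutive runs:
  Group 1: 'e' x 3 (positions 0-2)
  Group 2: 'a' x 2 (positions 3-4)
  Group 3: 'e' x 4 (positions 5-8)
Total groups: 3

3


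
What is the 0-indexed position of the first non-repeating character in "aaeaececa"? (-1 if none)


Input: aaeaececa
Character frequencies:
  'a': 4
  'c': 2
  'e': 3
Scanning left to right for freq == 1:
  Position 0 ('a'): freq=4, skip
  Position 1 ('a'): freq=4, skip
  Position 2 ('e'): freq=3, skip
  Position 3 ('a'): freq=4, skip
  Position 4 ('e'): freq=3, skip
  Position 5 ('c'): freq=2, skip
  Position 6 ('e'): freq=3, skip
  Position 7 ('c'): freq=2, skip
  Position 8 ('a'): freq=4, skip
  No unique character found => answer = -1

-1


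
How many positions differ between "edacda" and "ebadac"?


Comparing "edacda" and "ebadac" position by position:
  Position 0: 'e' vs 'e' => same
  Position 1: 'd' vs 'b' => DIFFER
  Position 2: 'a' vs 'a' => same
  Position 3: 'c' vs 'd' => DIFFER
  Position 4: 'd' vs 'a' => DIFFER
  Position 5: 'a' vs 'c' => DIFFER
Positions that differ: 4

4


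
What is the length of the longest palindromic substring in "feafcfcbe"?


Input: "feafcfcbe"
Checking substrings for palindromes:
  [3:6] "fcf" (len 3) => palindrome
  [4:7] "cfc" (len 3) => palindrome
Longest palindromic substring: "fcf" with length 3

3


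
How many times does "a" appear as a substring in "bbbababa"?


Searching for "a" in "bbbababa"
Scanning each position:
  Position 0: "b" => no
  Position 1: "b" => no
  Position 2: "b" => no
  Position 3: "a" => MATCH
  Position 4: "b" => no
  Position 5: "a" => MATCH
  Position 6: "b" => no
  Position 7: "a" => MATCH
Total occurrences: 3

3


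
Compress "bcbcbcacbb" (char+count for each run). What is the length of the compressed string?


Input: bcbcbcacbb
Runs:
  'b' x 1 => "b1"
  'c' x 1 => "c1"
  'b' x 1 => "b1"
  'c' x 1 => "c1"
  'b' x 1 => "b1"
  'c' x 1 => "c1"
  'a' x 1 => "a1"
  'c' x 1 => "c1"
  'b' x 2 => "b2"
Compressed: "b1c1b1c1b1c1a1c1b2"
Compressed length: 18

18


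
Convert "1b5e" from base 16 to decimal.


Input: "1b5e" in base 16
Positional expansion:
  Digit '1' (value 1) x 16^3 = 4096
  Digit 'b' (value 11) x 16^2 = 2816
  Digit '5' (value 5) x 16^1 = 80
  Digit 'e' (value 14) x 16^0 = 14
Sum = 7006

7006


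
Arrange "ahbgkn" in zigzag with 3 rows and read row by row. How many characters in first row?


Zigzag "ahbgkn" into 3 rows:
Placing characters:
  'a' => row 0
  'h' => row 1
  'b' => row 2
  'g' => row 1
  'k' => row 0
  'n' => row 1
Rows:
  Row 0: "ak"
  Row 1: "hgn"
  Row 2: "b"
First row length: 2

2


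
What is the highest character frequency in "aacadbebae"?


Input: aacadbebae
Character counts:
  'a': 4
  'b': 2
  'c': 1
  'd': 1
  'e': 2
Maximum frequency: 4

4


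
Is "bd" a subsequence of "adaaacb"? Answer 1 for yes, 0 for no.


Check if "bd" is a subsequence of "adaaacb"
Greedy scan:
  Position 0 ('a'): no match needed
  Position 1 ('d'): no match needed
  Position 2 ('a'): no match needed
  Position 3 ('a'): no match needed
  Position 4 ('a'): no match needed
  Position 5 ('c'): no match needed
  Position 6 ('b'): matches sub[0] = 'b'
Only matched 1/2 characters => not a subsequence

0


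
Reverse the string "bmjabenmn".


Input: bmjabenmn
Reading characters right to left:
  Position 8: 'n'
  Position 7: 'm'
  Position 6: 'n'
  Position 5: 'e'
  Position 4: 'b'
  Position 3: 'a'
  Position 2: 'j'
  Position 1: 'm'
  Position 0: 'b'
Reversed: nmnebajmb

nmnebajmb


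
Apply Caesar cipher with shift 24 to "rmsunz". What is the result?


Caesar cipher: shift "rmsunz" by 24
  'r' (pos 17) + 24 = pos 15 = 'p'
  'm' (pos 12) + 24 = pos 10 = 'k'
  's' (pos 18) + 24 = pos 16 = 'q'
  'u' (pos 20) + 24 = pos 18 = 's'
  'n' (pos 13) + 24 = pos 11 = 'l'
  'z' (pos 25) + 24 = pos 23 = 'x'
Result: pkqslx

pkqslx


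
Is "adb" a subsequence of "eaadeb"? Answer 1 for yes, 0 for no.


Check if "adb" is a subsequence of "eaadeb"
Greedy scan:
  Position 0 ('e'): no match needed
  Position 1 ('a'): matches sub[0] = 'a'
  Position 2 ('a'): no match needed
  Position 3 ('d'): matches sub[1] = 'd'
  Position 4 ('e'): no match needed
  Position 5 ('b'): matches sub[2] = 'b'
All 3 characters matched => is a subsequence

1


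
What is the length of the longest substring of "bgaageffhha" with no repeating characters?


Input: "bgaageffhha"
Sliding window (track last position of each char):
  Position 0 ('b'): window [0,0] length 1 -- new best
  Position 1 ('g'): window [0,1] length 2 -- new best
  Position 2 ('a'): window [0,2] length 3 -- new best
  Position 3 ('a'): repeat (last at 2), move window start to 3
  Position 3 ('a'): window [3,3] length 1
  Position 4 ('g'): window [3,4] length 2
  Position 5 ('e'): window [3,5] length 3
  Position 6 ('f'): window [3,6] length 4 -- new best
  Position 7 ('f'): repeat (last at 6), move window start to 7
  Position 7 ('f'): window [7,7] length 1
  Position 8 ('h'): window [7,8] length 2
  Position 9 ('h'): repeat (last at 8), move window start to 9
  Position 9 ('h'): window [9,9] length 1
  Position 10 ('a'): window [9,10] length 2
Longest substring with no repeats: "agef" with length 4

4


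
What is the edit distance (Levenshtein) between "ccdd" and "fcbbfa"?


Computing edit distance: "ccdd" -> "fcbbfa"
DP table:
           f    c    b    b    f    a
      0    1    2    3    4    5    6
  c   1    1    1    2    3    4    5
  c   2    2    1    2    3    4    5
  d   3    3    2    2    3    4    5
  d   4    4    3    3    3    4    5
Edit distance = dp[4][6] = 5

5


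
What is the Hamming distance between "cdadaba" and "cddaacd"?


Comparing "cdadaba" and "cddaacd" position by position:
  Position 0: 'c' vs 'c' => same
  Position 1: 'd' vs 'd' => same
  Position 2: 'a' vs 'd' => differ
  Position 3: 'd' vs 'a' => differ
  Position 4: 'a' vs 'a' => same
  Position 5: 'b' vs 'c' => differ
  Position 6: 'a' vs 'd' => differ
Total differences (Hamming distance): 4

4


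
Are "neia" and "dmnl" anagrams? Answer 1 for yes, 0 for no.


Strings: "neia", "dmnl"
Sorted first:  aein
Sorted second: dlmn
Differ at position 0: 'a' vs 'd' => not anagrams

0


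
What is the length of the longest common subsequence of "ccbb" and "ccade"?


LCS of "ccbb" and "ccade"
DP table:
           c    c    a    d    e
      0    0    0    0    0    0
  c   0    1    1    1    1    1
  c   0    1    2    2    2    2
  b   0    1    2    2    2    2
  b   0    1    2    2    2    2
LCS length = dp[4][5] = 2

2


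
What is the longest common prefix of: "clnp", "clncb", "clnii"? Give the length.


Words: clnp, clncb, clnii
  Position 0: all 'c' => match
  Position 1: all 'l' => match
  Position 2: all 'n' => match
  Position 3: ('p', 'c', 'i') => mismatch, stop
LCP = "cln" (length 3)

3


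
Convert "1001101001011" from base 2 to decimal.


Input: "1001101001011" in base 2
Positional expansion:
  Digit '1' (value 1) x 2^12 = 4096
  Digit '0' (value 0) x 2^11 = 0
  Digit '0' (value 0) x 2^10 = 0
  Digit '1' (value 1) x 2^9 = 512
  Digit '1' (value 1) x 2^8 = 256
  Digit '0' (value 0) x 2^7 = 0
  Digit '1' (value 1) x 2^6 = 64
  Digit '0' (value 0) x 2^5 = 0
  Digit '0' (value 0) x 2^4 = 0
  Digit '1' (value 1) x 2^3 = 8
  Digit '0' (value 0) x 2^2 = 0
  Digit '1' (value 1) x 2^1 = 2
  Digit '1' (value 1) x 2^0 = 1
Sum = 4939

4939


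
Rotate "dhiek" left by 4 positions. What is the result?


Input: "dhiek", rotate left by 4
First 4 characters: "dhie"
Remaining characters: "k"
Concatenate remaining + first: "k" + "dhie" = "kdhie"

kdhie


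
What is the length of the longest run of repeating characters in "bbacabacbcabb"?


Input: "bbacabacbcabb"
Scanning for longest run:
  Position 1 ('b'): continues run of 'b', length=2
  Position 2 ('a'): new char, reset run to 1
  Position 3 ('c'): new char, reset run to 1
  Position 4 ('a'): new char, reset run to 1
  Position 5 ('b'): new char, reset run to 1
  Position 6 ('a'): new char, reset run to 1
  Position 7 ('c'): new char, reset run to 1
  Position 8 ('b'): new char, reset run to 1
  Position 9 ('c'): new char, reset run to 1
  Position 10 ('a'): new char, reset run to 1
  Position 11 ('b'): new char, reset run to 1
  Position 12 ('b'): continues run of 'b', length=2
Longest run: 'b' with length 2

2


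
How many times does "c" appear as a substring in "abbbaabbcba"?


Searching for "c" in "abbbaabbcba"
Scanning each position:
  Position 0: "a" => no
  Position 1: "b" => no
  Position 2: "b" => no
  Position 3: "b" => no
  Position 4: "a" => no
  Position 5: "a" => no
  Position 6: "b" => no
  Position 7: "b" => no
  Position 8: "c" => MATCH
  Position 9: "b" => no
  Position 10: "a" => no
Total occurrences: 1

1


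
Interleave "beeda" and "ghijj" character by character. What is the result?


Interleaving "beeda" and "ghijj":
  Position 0: 'b' from first, 'g' from second => "bg"
  Position 1: 'e' from first, 'h' from second => "eh"
  Position 2: 'e' from first, 'i' from second => "ei"
  Position 3: 'd' from first, 'j' from second => "dj"
  Position 4: 'a' from first, 'j' from second => "aj"
Result: bgeheidjaj

bgeheidjaj


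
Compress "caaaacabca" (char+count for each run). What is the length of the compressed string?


Input: caaaacabca
Runs:
  'c' x 1 => "c1"
  'a' x 4 => "a4"
  'c' x 1 => "c1"
  'a' x 1 => "a1"
  'b' x 1 => "b1"
  'c' x 1 => "c1"
  'a' x 1 => "a1"
Compressed: "c1a4c1a1b1c1a1"
Compressed length: 14

14


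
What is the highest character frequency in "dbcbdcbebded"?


Input: dbcbdcbebded
Character counts:
  'b': 4
  'c': 2
  'd': 4
  'e': 2
Maximum frequency: 4

4


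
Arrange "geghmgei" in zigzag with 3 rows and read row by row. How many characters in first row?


Zigzag "geghmgei" into 3 rows:
Placing characters:
  'g' => row 0
  'e' => row 1
  'g' => row 2
  'h' => row 1
  'm' => row 0
  'g' => row 1
  'e' => row 2
  'i' => row 1
Rows:
  Row 0: "gm"
  Row 1: "ehgi"
  Row 2: "ge"
First row length: 2

2


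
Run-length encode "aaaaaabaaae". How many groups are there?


Input: aaaaaabaaae
Scanning for consecutive runs:
  Group 1: 'a' x 6 (positions 0-5)
  Group 2: 'b' x 1 (positions 6-6)
  Group 3: 'a' x 3 (positions 7-9)
  Group 4: 'e' x 1 (positions 10-10)
Total groups: 4

4


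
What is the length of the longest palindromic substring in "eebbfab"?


Input: "eebbfab"
Checking substrings for palindromes:
  [0:2] "ee" (len 2) => palindrome
  [2:4] "bb" (len 2) => palindrome
Longest palindromic substring: "ee" with length 2

2


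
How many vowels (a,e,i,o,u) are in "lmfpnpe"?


Input: lmfpnpe
Checking each character:
  'l' at position 0: consonant
  'm' at position 1: consonant
  'f' at position 2: consonant
  'p' at position 3: consonant
  'n' at position 4: consonant
  'p' at position 5: consonant
  'e' at position 6: vowel (running total: 1)
Total vowels: 1

1


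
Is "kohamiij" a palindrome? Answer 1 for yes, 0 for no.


Input: kohamiij
Reversed: jiimahok
  Compare pos 0 ('k') with pos 7 ('j'): MISMATCH
  Compare pos 1 ('o') with pos 6 ('i'): MISMATCH
  Compare pos 2 ('h') with pos 5 ('i'): MISMATCH
  Compare pos 3 ('a') with pos 4 ('m'): MISMATCH
Result: not a palindrome

0


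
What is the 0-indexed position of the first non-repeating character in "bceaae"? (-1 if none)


Input: bceaae
Character frequencies:
  'a': 2
  'b': 1
  'c': 1
  'e': 2
Scanning left to right for freq == 1:
  Position 0 ('b'): unique! => answer = 0

0


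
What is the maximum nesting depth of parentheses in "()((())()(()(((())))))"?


Input: "()((())()(()(((())))))"
Tracking depth:
  Position 0 '(': depth becomes 1
  Position 1 ')': depth becomes 0
  Position 2 '(': depth becomes 1
  Position 3 '(': depth becomes 2
  Position 4 '(': depth becomes 3
  Position 5 ')': depth becomes 2
  Position 6 ')': depth becomes 1
  Position 7 '(': depth becomes 2
  Position 8 ')': depth becomes 1
  Position 9 '(': depth becomes 2
  Position 10 '(': depth becomes 3
  Position 11 ')': depth becomes 2
  Position 12 '(': depth becomes 3
  Position 13 '(': depth becomes 4
  Position 14 '(': depth becomes 5
  Position 15 '(': depth becomes 6
  Position 16 ')': depth becomes 5
  Position 17 ')': depth becomes 4
  Position 18 ')': depth becomes 3
  Position 19 ')': depth becomes 2
  Position 20 ')': depth becomes 1
  Position 21 ')': depth becomes 0
Maximum depth reached: 6

6


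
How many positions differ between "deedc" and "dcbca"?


Comparing "deedc" and "dcbca" position by position:
  Position 0: 'd' vs 'd' => same
  Position 1: 'e' vs 'c' => DIFFER
  Position 2: 'e' vs 'b' => DIFFER
  Position 3: 'd' vs 'c' => DIFFER
  Position 4: 'c' vs 'a' => DIFFER
Positions that differ: 4

4


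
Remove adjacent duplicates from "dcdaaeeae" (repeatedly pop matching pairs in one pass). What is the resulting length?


Input: dcdaaeeae
Stack-based adjacent duplicate removal:
  Read 'd': push. Stack: d
  Read 'c': push. Stack: dc
  Read 'd': push. Stack: dcd
  Read 'a': push. Stack: dcda
  Read 'a': matches stack top 'a' => pop. Stack: dcd
  Read 'e': push. Stack: dcde
  Read 'e': matches stack top 'e' => pop. Stack: dcd
  Read 'a': push. Stack: dcda
  Read 'e': push. Stack: dcdae
Final stack: "dcdae" (length 5)

5


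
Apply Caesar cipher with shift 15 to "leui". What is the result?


Caesar cipher: shift "leui" by 15
  'l' (pos 11) + 15 = pos 0 = 'a'
  'e' (pos 4) + 15 = pos 19 = 't'
  'u' (pos 20) + 15 = pos 9 = 'j'
  'i' (pos 8) + 15 = pos 23 = 'x'
Result: atjx

atjx


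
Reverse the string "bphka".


Input: bphka
Reading characters right to left:
  Position 4: 'a'
  Position 3: 'k'
  Position 2: 'h'
  Position 1: 'p'
  Position 0: 'b'
Reversed: akhpb

akhpb


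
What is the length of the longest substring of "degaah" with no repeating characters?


Input: "degaah"
Sliding window (track last position of each char):
  Position 0 ('d'): window [0,0] length 1 -- new best
  Position 1 ('e'): window [0,1] length 2 -- new best
  Position 2 ('g'): window [0,2] length 3 -- new best
  Position 3 ('a'): window [0,3] length 4 -- new best
  Position 4 ('a'): repeat (last at 3), move window start to 4
  Position 4 ('a'): window [4,4] length 1
  Position 5 ('h'): window [4,5] length 2
Longest substring with no repeats: "dega" with length 4

4


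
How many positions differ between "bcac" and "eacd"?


Comparing "bcac" and "eacd" position by position:
  Position 0: 'b' vs 'e' => DIFFER
  Position 1: 'c' vs 'a' => DIFFER
  Position 2: 'a' vs 'c' => DIFFER
  Position 3: 'c' vs 'd' => DIFFER
Positions that differ: 4

4


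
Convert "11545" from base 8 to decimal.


Input: "11545" in base 8
Positional expansion:
  Digit '1' (value 1) x 8^4 = 4096
  Digit '1' (value 1) x 8^3 = 512
  Digit '5' (value 5) x 8^2 = 320
  Digit '4' (value 4) x 8^1 = 32
  Digit '5' (value 5) x 8^0 = 5
Sum = 4965

4965


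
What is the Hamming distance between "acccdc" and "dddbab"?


Comparing "acccdc" and "dddbab" position by position:
  Position 0: 'a' vs 'd' => differ
  Position 1: 'c' vs 'd' => differ
  Position 2: 'c' vs 'd' => differ
  Position 3: 'c' vs 'b' => differ
  Position 4: 'd' vs 'a' => differ
  Position 5: 'c' vs 'b' => differ
Total differences (Hamming distance): 6

6


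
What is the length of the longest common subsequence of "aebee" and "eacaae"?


LCS of "aebee" and "eacaae"
DP table:
           e    a    c    a    a    e
      0    0    0    0    0    0    0
  a   0    0    1    1    1    1    1
  e   0    1    1    1    1    1    2
  b   0    1    1    1    1    1    2
  e   0    1    1    1    1    1    2
  e   0    1    1    1    1    1    2
LCS length = dp[5][6] = 2

2


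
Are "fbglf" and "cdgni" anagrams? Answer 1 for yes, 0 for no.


Strings: "fbglf", "cdgni"
Sorted first:  bffgl
Sorted second: cdgin
Differ at position 0: 'b' vs 'c' => not anagrams

0


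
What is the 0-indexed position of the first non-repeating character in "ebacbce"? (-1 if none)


Input: ebacbce
Character frequencies:
  'a': 1
  'b': 2
  'c': 2
  'e': 2
Scanning left to right for freq == 1:
  Position 0 ('e'): freq=2, skip
  Position 1 ('b'): freq=2, skip
  Position 2 ('a'): unique! => answer = 2

2


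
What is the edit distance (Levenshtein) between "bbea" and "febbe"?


Computing edit distance: "bbea" -> "febbe"
DP table:
           f    e    b    b    e
      0    1    2    3    4    5
  b   1    1    2    2    3    4
  b   2    2    2    2    2    3
  e   3    3    2    3    3    2
  a   4    4    3    3    4    3
Edit distance = dp[4][5] = 3

3


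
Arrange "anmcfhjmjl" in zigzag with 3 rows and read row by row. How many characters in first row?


Zigzag "anmcfhjmjl" into 3 rows:
Placing characters:
  'a' => row 0
  'n' => row 1
  'm' => row 2
  'c' => row 1
  'f' => row 0
  'h' => row 1
  'j' => row 2
  'm' => row 1
  'j' => row 0
  'l' => row 1
Rows:
  Row 0: "afj"
  Row 1: "nchml"
  Row 2: "mj"
First row length: 3

3


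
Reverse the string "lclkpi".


Input: lclkpi
Reading characters right to left:
  Position 5: 'i'
  Position 4: 'p'
  Position 3: 'k'
  Position 2: 'l'
  Position 1: 'c'
  Position 0: 'l'
Reversed: ipklcl

ipklcl


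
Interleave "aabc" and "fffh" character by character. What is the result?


Interleaving "aabc" and "fffh":
  Position 0: 'a' from first, 'f' from second => "af"
  Position 1: 'a' from first, 'f' from second => "af"
  Position 2: 'b' from first, 'f' from second => "bf"
  Position 3: 'c' from first, 'h' from second => "ch"
Result: afafbfch

afafbfch


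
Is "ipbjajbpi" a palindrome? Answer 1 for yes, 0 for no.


Input: ipbjajbpi
Reversed: ipbjajbpi
  Compare pos 0 ('i') with pos 8 ('i'): match
  Compare pos 1 ('p') with pos 7 ('p'): match
  Compare pos 2 ('b') with pos 6 ('b'): match
  Compare pos 3 ('j') with pos 5 ('j'): match
Result: palindrome

1


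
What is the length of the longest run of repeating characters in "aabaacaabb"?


Input: "aabaacaabb"
Scanning for longest run:
  Position 1 ('a'): continues run of 'a', length=2
  Position 2 ('b'): new char, reset run to 1
  Position 3 ('a'): new char, reset run to 1
  Position 4 ('a'): continues run of 'a', length=2
  Position 5 ('c'): new char, reset run to 1
  Position 6 ('a'): new char, reset run to 1
  Position 7 ('a'): continues run of 'a', length=2
  Position 8 ('b'): new char, reset run to 1
  Position 9 ('b'): continues run of 'b', length=2
Longest run: 'a' with length 2

2


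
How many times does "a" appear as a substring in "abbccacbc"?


Searching for "a" in "abbccacbc"
Scanning each position:
  Position 0: "a" => MATCH
  Position 1: "b" => no
  Position 2: "b" => no
  Position 3: "c" => no
  Position 4: "c" => no
  Position 5: "a" => MATCH
  Position 6: "c" => no
  Position 7: "b" => no
  Position 8: "c" => no
Total occurrences: 2

2


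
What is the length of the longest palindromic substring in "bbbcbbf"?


Input: "bbbcbbf"
Checking substrings for palindromes:
  [1:6] "bbcbb" (len 5) => palindrome
  [0:3] "bbb" (len 3) => palindrome
  [2:5] "bcb" (len 3) => palindrome
  [0:2] "bb" (len 2) => palindrome
  [1:3] "bb" (len 2) => palindrome
  [4:6] "bb" (len 2) => palindrome
Longest palindromic substring: "bbcbb" with length 5

5


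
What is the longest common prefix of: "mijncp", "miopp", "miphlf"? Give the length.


Words: mijncp, miopp, miphlf
  Position 0: all 'm' => match
  Position 1: all 'i' => match
  Position 2: ('j', 'o', 'p') => mismatch, stop
LCP = "mi" (length 2)

2


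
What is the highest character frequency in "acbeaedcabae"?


Input: acbeaedcabae
Character counts:
  'a': 4
  'b': 2
  'c': 2
  'd': 1
  'e': 3
Maximum frequency: 4

4


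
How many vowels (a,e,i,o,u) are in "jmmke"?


Input: jmmke
Checking each character:
  'j' at position 0: consonant
  'm' at position 1: consonant
  'm' at position 2: consonant
  'k' at position 3: consonant
  'e' at position 4: vowel (running total: 1)
Total vowels: 1

1


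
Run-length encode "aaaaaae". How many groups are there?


Input: aaaaaae
Scanning for consecutive runs:
  Group 1: 'a' x 6 (positions 0-5)
  Group 2: 'e' x 1 (positions 6-6)
Total groups: 2

2


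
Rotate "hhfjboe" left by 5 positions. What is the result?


Input: "hhfjboe", rotate left by 5
First 5 characters: "hhfjb"
Remaining characters: "oe"
Concatenate remaining + first: "oe" + "hhfjb" = "oehhfjb"

oehhfjb


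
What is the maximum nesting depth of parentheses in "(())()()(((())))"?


Input: "(())()()(((())))"
Tracking depth:
  Position 0 '(': depth becomes 1
  Position 1 '(': depth becomes 2
  Position 2 ')': depth becomes 1
  Position 3 ')': depth becomes 0
  Position 4 '(': depth becomes 1
  Position 5 ')': depth becomes 0
  Position 6 '(': depth becomes 1
  Position 7 ')': depth becomes 0
  Position 8 '(': depth becomes 1
  Position 9 '(': depth becomes 2
  Position 10 '(': depth becomes 3
  Position 11 '(': depth becomes 4
  Position 12 ')': depth becomes 3
  Position 13 ')': depth becomes 2
  Position 14 ')': depth becomes 1
  Position 15 ')': depth becomes 0
Maximum depth reached: 4

4


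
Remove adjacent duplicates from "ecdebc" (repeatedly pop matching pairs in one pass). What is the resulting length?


Input: ecdebc
Stack-based adjacent duplicate removal:
  Read 'e': push. Stack: e
  Read 'c': push. Stack: ec
  Read 'd': push. Stack: ecd
  Read 'e': push. Stack: ecde
  Read 'b': push. Stack: ecdeb
  Read 'c': push. Stack: ecdebc
Final stack: "ecdebc" (length 6)

6


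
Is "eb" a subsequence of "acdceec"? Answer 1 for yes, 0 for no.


Check if "eb" is a subsequence of "acdceec"
Greedy scan:
  Position 0 ('a'): no match needed
  Position 1 ('c'): no match needed
  Position 2 ('d'): no match needed
  Position 3 ('c'): no match needed
  Position 4 ('e'): matches sub[0] = 'e'
  Position 5 ('e'): no match needed
  Position 6 ('c'): no match needed
Only matched 1/2 characters => not a subsequence

0


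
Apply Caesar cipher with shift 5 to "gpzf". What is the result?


Caesar cipher: shift "gpzf" by 5
  'g' (pos 6) + 5 = pos 11 = 'l'
  'p' (pos 15) + 5 = pos 20 = 'u'
  'z' (pos 25) + 5 = pos 4 = 'e'
  'f' (pos 5) + 5 = pos 10 = 'k'
Result: luek

luek


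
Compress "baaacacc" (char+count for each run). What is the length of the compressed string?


Input: baaacacc
Runs:
  'b' x 1 => "b1"
  'a' x 3 => "a3"
  'c' x 1 => "c1"
  'a' x 1 => "a1"
  'c' x 2 => "c2"
Compressed: "b1a3c1a1c2"
Compressed length: 10

10


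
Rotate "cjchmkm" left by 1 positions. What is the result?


Input: "cjchmkm", rotate left by 1
First 1 characters: "c"
Remaining characters: "jchmkm"
Concatenate remaining + first: "jchmkm" + "c" = "jchmkmc"

jchmkmc


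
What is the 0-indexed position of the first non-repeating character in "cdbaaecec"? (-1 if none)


Input: cdbaaecec
Character frequencies:
  'a': 2
  'b': 1
  'c': 3
  'd': 1
  'e': 2
Scanning left to right for freq == 1:
  Position 0 ('c'): freq=3, skip
  Position 1 ('d'): unique! => answer = 1

1


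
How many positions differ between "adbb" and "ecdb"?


Comparing "adbb" and "ecdb" position by position:
  Position 0: 'a' vs 'e' => DIFFER
  Position 1: 'd' vs 'c' => DIFFER
  Position 2: 'b' vs 'd' => DIFFER
  Position 3: 'b' vs 'b' => same
Positions that differ: 3

3


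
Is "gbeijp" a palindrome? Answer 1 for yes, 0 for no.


Input: gbeijp
Reversed: pjiebg
  Compare pos 0 ('g') with pos 5 ('p'): MISMATCH
  Compare pos 1 ('b') with pos 4 ('j'): MISMATCH
  Compare pos 2 ('e') with pos 3 ('i'): MISMATCH
Result: not a palindrome

0


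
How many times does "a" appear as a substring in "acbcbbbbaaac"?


Searching for "a" in "acbcbbbbaaac"
Scanning each position:
  Position 0: "a" => MATCH
  Position 1: "c" => no
  Position 2: "b" => no
  Position 3: "c" => no
  Position 4: "b" => no
  Position 5: "b" => no
  Position 6: "b" => no
  Position 7: "b" => no
  Position 8: "a" => MATCH
  Position 9: "a" => MATCH
  Position 10: "a" => MATCH
  Position 11: "c" => no
Total occurrences: 4

4


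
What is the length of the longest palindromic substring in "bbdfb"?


Input: "bbdfb"
Checking substrings for palindromes:
  [0:2] "bb" (len 2) => palindrome
Longest palindromic substring: "bb" with length 2

2


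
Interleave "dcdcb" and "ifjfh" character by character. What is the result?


Interleaving "dcdcb" and "ifjfh":
  Position 0: 'd' from first, 'i' from second => "di"
  Position 1: 'c' from first, 'f' from second => "cf"
  Position 2: 'd' from first, 'j' from second => "dj"
  Position 3: 'c' from first, 'f' from second => "cf"
  Position 4: 'b' from first, 'h' from second => "bh"
Result: dicfdjcfbh

dicfdjcfbh


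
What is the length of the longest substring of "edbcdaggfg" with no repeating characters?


Input: "edbcdaggfg"
Sliding window (track last position of each char):
  Position 0 ('e'): window [0,0] length 1 -- new best
  Position 1 ('d'): window [0,1] length 2 -- new best
  Position 2 ('b'): window [0,2] length 3 -- new best
  Position 3 ('c'): window [0,3] length 4 -- new best
  Position 4 ('d'): repeat (last at 1), move window start to 2
  Position 4 ('d'): window [2,4] length 3
  Position 5 ('a'): window [2,5] length 4
  Position 6 ('g'): window [2,6] length 5 -- new best
  Position 7 ('g'): repeat (last at 6), move window start to 7
  Position 7 ('g'): window [7,7] length 1
  Position 8 ('f'): window [7,8] length 2
  Position 9 ('g'): repeat (last at 7), move window start to 8
  Position 9 ('g'): window [8,9] length 2
Longest substring with no repeats: "bcdag" with length 5

5


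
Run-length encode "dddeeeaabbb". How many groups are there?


Input: dddeeeaabbb
Scanning for consecutive runs:
  Group 1: 'd' x 3 (positions 0-2)
  Group 2: 'e' x 3 (positions 3-5)
  Group 3: 'a' x 2 (positions 6-7)
  Group 4: 'b' x 3 (positions 8-10)
Total groups: 4

4


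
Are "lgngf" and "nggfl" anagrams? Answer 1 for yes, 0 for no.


Strings: "lgngf", "nggfl"
Sorted first:  fggln
Sorted second: fggln
Sorted forms match => anagrams

1


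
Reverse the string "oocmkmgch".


Input: oocmkmgch
Reading characters right to left:
  Position 8: 'h'
  Position 7: 'c'
  Position 6: 'g'
  Position 5: 'm'
  Position 4: 'k'
  Position 3: 'm'
  Position 2: 'c'
  Position 1: 'o'
  Position 0: 'o'
Reversed: hcgmkmcoo

hcgmkmcoo


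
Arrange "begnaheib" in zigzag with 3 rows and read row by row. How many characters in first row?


Zigzag "begnaheib" into 3 rows:
Placing characters:
  'b' => row 0
  'e' => row 1
  'g' => row 2
  'n' => row 1
  'a' => row 0
  'h' => row 1
  'e' => row 2
  'i' => row 1
  'b' => row 0
Rows:
  Row 0: "bab"
  Row 1: "enhi"
  Row 2: "ge"
First row length: 3

3


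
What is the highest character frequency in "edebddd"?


Input: edebddd
Character counts:
  'b': 1
  'd': 4
  'e': 2
Maximum frequency: 4

4


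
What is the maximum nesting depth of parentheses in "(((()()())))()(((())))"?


Input: "(((()()())))()(((())))"
Tracking depth:
  Position 0 '(': depth becomes 1
  Position 1 '(': depth becomes 2
  Position 2 '(': depth becomes 3
  Position 3 '(': depth becomes 4
  Position 4 ')': depth becomes 3
  Position 5 '(': depth becomes 4
  Position 6 ')': depth becomes 3
  Position 7 '(': depth becomes 4
  Position 8 ')': depth becomes 3
  Position 9 ')': depth becomes 2
  Position 10 ')': depth becomes 1
  Position 11 ')': depth becomes 0
  Position 12 '(': depth becomes 1
  Position 13 ')': depth becomes 0
  Position 14 '(': depth becomes 1
  Position 15 '(': depth becomes 2
  Position 16 '(': depth becomes 3
  Position 17 '(': depth becomes 4
  Position 18 ')': depth becomes 3
  Position 19 ')': depth becomes 2
  Position 20 ')': depth becomes 1
  Position 21 ')': depth becomes 0
Maximum depth reached: 4

4


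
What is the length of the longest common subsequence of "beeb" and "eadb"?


LCS of "beeb" and "eadb"
DP table:
           e    a    d    b
      0    0    0    0    0
  b   0    0    0    0    1
  e   0    1    1    1    1
  e   0    1    1    1    1
  b   0    1    1    1    2
LCS length = dp[4][4] = 2

2


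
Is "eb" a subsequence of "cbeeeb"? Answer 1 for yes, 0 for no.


Check if "eb" is a subsequence of "cbeeeb"
Greedy scan:
  Position 0 ('c'): no match needed
  Position 1 ('b'): no match needed
  Position 2 ('e'): matches sub[0] = 'e'
  Position 3 ('e'): no match needed
  Position 4 ('e'): no match needed
  Position 5 ('b'): matches sub[1] = 'b'
All 2 characters matched => is a subsequence

1


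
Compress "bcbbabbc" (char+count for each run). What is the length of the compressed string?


Input: bcbbabbc
Runs:
  'b' x 1 => "b1"
  'c' x 1 => "c1"
  'b' x 2 => "b2"
  'a' x 1 => "a1"
  'b' x 2 => "b2"
  'c' x 1 => "c1"
Compressed: "b1c1b2a1b2c1"
Compressed length: 12

12


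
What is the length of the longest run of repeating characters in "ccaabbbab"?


Input: "ccaabbbab"
Scanning for longest run:
  Position 1 ('c'): continues run of 'c', length=2
  Position 2 ('a'): new char, reset run to 1
  Position 3 ('a'): continues run of 'a', length=2
  Position 4 ('b'): new char, reset run to 1
  Position 5 ('b'): continues run of 'b', length=2
  Position 6 ('b'): continues run of 'b', length=3
  Position 7 ('a'): new char, reset run to 1
  Position 8 ('b'): new char, reset run to 1
Longest run: 'b' with length 3

3


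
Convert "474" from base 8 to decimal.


Input: "474" in base 8
Positional expansion:
  Digit '4' (value 4) x 8^2 = 256
  Digit '7' (value 7) x 8^1 = 56
  Digit '4' (value 4) x 8^0 = 4
Sum = 316

316


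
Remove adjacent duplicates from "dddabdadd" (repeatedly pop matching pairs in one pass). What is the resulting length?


Input: dddabdadd
Stack-based adjacent duplicate removal:
  Read 'd': push. Stack: d
  Read 'd': matches stack top 'd' => pop. Stack: (empty)
  Read 'd': push. Stack: d
  Read 'a': push. Stack: da
  Read 'b': push. Stack: dab
  Read 'd': push. Stack: dabd
  Read 'a': push. Stack: dabda
  Read 'd': push. Stack: dabdad
  Read 'd': matches stack top 'd' => pop. Stack: dabda
Final stack: "dabda" (length 5)

5


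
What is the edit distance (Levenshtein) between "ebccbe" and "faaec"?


Computing edit distance: "ebccbe" -> "faaec"
DP table:
           f    a    a    e    c
      0    1    2    3    4    5
  e   1    1    2    3    3    4
  b   2    2    2    3    4    4
  c   3    3    3    3    4    4
  c   4    4    4    4    4    4
  b   5    5    5    5    5    5
  e   6    6    6    6    5    6
Edit distance = dp[6][5] = 6

6


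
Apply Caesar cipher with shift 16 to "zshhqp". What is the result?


Caesar cipher: shift "zshhqp" by 16
  'z' (pos 25) + 16 = pos 15 = 'p'
  's' (pos 18) + 16 = pos 8 = 'i'
  'h' (pos 7) + 16 = pos 23 = 'x'
  'h' (pos 7) + 16 = pos 23 = 'x'
  'q' (pos 16) + 16 = pos 6 = 'g'
  'p' (pos 15) + 16 = pos 5 = 'f'
Result: pixxgf

pixxgf


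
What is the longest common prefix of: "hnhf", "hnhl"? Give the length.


Words: hnhf, hnhl
  Position 0: all 'h' => match
  Position 1: all 'n' => match
  Position 2: all 'h' => match
  Position 3: ('f', 'l') => mismatch, stop
LCP = "hnh" (length 3)

3


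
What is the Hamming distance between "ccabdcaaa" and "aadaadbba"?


Comparing "ccabdcaaa" and "aadaadbba" position by position:
  Position 0: 'c' vs 'a' => differ
  Position 1: 'c' vs 'a' => differ
  Position 2: 'a' vs 'd' => differ
  Position 3: 'b' vs 'a' => differ
  Position 4: 'd' vs 'a' => differ
  Position 5: 'c' vs 'd' => differ
  Position 6: 'a' vs 'b' => differ
  Position 7: 'a' vs 'b' => differ
  Position 8: 'a' vs 'a' => same
Total differences (Hamming distance): 8

8


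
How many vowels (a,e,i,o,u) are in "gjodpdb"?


Input: gjodpdb
Checking each character:
  'g' at position 0: consonant
  'j' at position 1: consonant
  'o' at position 2: vowel (running total: 1)
  'd' at position 3: consonant
  'p' at position 4: consonant
  'd' at position 5: consonant
  'b' at position 6: consonant
Total vowels: 1

1


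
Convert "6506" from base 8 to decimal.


Input: "6506" in base 8
Positional expansion:
  Digit '6' (value 6) x 8^3 = 3072
  Digit '5' (value 5) x 8^2 = 320
  Digit '0' (value 0) x 8^1 = 0
  Digit '6' (value 6) x 8^0 = 6
Sum = 3398

3398


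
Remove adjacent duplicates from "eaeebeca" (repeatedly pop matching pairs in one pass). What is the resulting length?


Input: eaeebeca
Stack-based adjacent duplicate removal:
  Read 'e': push. Stack: e
  Read 'a': push. Stack: ea
  Read 'e': push. Stack: eae
  Read 'e': matches stack top 'e' => pop. Stack: ea
  Read 'b': push. Stack: eab
  Read 'e': push. Stack: eabe
  Read 'c': push. Stack: eabec
  Read 'a': push. Stack: eabeca
Final stack: "eabeca" (length 6)

6


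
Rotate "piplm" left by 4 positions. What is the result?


Input: "piplm", rotate left by 4
First 4 characters: "pipl"
Remaining characters: "m"
Concatenate remaining + first: "m" + "pipl" = "mpipl"

mpipl


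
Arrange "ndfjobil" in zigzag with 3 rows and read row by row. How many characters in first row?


Zigzag "ndfjobil" into 3 rows:
Placing characters:
  'n' => row 0
  'd' => row 1
  'f' => row 2
  'j' => row 1
  'o' => row 0
  'b' => row 1
  'i' => row 2
  'l' => row 1
Rows:
  Row 0: "no"
  Row 1: "djbl"
  Row 2: "fi"
First row length: 2

2


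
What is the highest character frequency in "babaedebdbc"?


Input: babaedebdbc
Character counts:
  'a': 2
  'b': 4
  'c': 1
  'd': 2
  'e': 2
Maximum frequency: 4

4


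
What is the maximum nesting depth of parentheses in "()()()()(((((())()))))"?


Input: "()()()()(((((())()))))"
Tracking depth:
  Position 0 '(': depth becomes 1
  Position 1 ')': depth becomes 0
  Position 2 '(': depth becomes 1
  Position 3 ')': depth becomes 0
  Position 4 '(': depth becomes 1
  Position 5 ')': depth becomes 0
  Position 6 '(': depth becomes 1
  Position 7 ')': depth becomes 0
  Position 8 '(': depth becomes 1
  Position 9 '(': depth becomes 2
  Position 10 '(': depth becomes 3
  Position 11 '(': depth becomes 4
  Position 12 '(': depth becomes 5
  Position 13 '(': depth becomes 6
  Position 14 ')': depth becomes 5
  Position 15 ')': depth becomes 4
  Position 16 '(': depth becomes 5
  Position 17 ')': depth becomes 4
  Position 18 ')': depth becomes 3
  Position 19 ')': depth becomes 2
  Position 20 ')': depth becomes 1
  Position 21 ')': depth becomes 0
Maximum depth reached: 6

6


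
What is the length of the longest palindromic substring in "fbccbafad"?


Input: "fbccbafad"
Checking substrings for palindromes:
  [1:5] "bccb" (len 4) => palindrome
  [5:8] "afa" (len 3) => palindrome
  [2:4] "cc" (len 2) => palindrome
Longest palindromic substring: "bccb" with length 4

4


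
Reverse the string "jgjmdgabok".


Input: jgjmdgabok
Reading characters right to left:
  Position 9: 'k'
  Position 8: 'o'
  Position 7: 'b'
  Position 6: 'a'
  Position 5: 'g'
  Position 4: 'd'
  Position 3: 'm'
  Position 2: 'j'
  Position 1: 'g'
  Position 0: 'j'
Reversed: kobagdmjgj

kobagdmjgj


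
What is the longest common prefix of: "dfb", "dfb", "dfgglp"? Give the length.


Words: dfb, dfb, dfgglp
  Position 0: all 'd' => match
  Position 1: all 'f' => match
  Position 2: ('b', 'b', 'g') => mismatch, stop
LCP = "df" (length 2)

2


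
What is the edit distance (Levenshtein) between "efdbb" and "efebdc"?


Computing edit distance: "efdbb" -> "efebdc"
DP table:
           e    f    e    b    d    c
      0    1    2    3    4    5    6
  e   1    0    1    2    3    4    5
  f   2    1    0    1    2    3    4
  d   3    2    1    1    2    2    3
  b   4    3    2    2    1    2    3
  b   5    4    3    3    2    2    3
Edit distance = dp[5][6] = 3

3


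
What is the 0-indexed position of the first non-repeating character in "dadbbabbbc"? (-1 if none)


Input: dadbbabbbc
Character frequencies:
  'a': 2
  'b': 5
  'c': 1
  'd': 2
Scanning left to right for freq == 1:
  Position 0 ('d'): freq=2, skip
  Position 1 ('a'): freq=2, skip
  Position 2 ('d'): freq=2, skip
  Position 3 ('b'): freq=5, skip
  Position 4 ('b'): freq=5, skip
  Position 5 ('a'): freq=2, skip
  Position 6 ('b'): freq=5, skip
  Position 7 ('b'): freq=5, skip
  Position 8 ('b'): freq=5, skip
  Position 9 ('c'): unique! => answer = 9

9


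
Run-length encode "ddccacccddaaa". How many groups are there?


Input: ddccacccddaaa
Scanning for consecutive runs:
  Group 1: 'd' x 2 (positions 0-1)
  Group 2: 'c' x 2 (positions 2-3)
  Group 3: 'a' x 1 (positions 4-4)
  Group 4: 'c' x 3 (positions 5-7)
  Group 5: 'd' x 2 (positions 8-9)
  Group 6: 'a' x 3 (positions 10-12)
Total groups: 6

6


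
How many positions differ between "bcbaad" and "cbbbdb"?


Comparing "bcbaad" and "cbbbdb" position by position:
  Position 0: 'b' vs 'c' => DIFFER
  Position 1: 'c' vs 'b' => DIFFER
  Position 2: 'b' vs 'b' => same
  Position 3: 'a' vs 'b' => DIFFER
  Position 4: 'a' vs 'd' => DIFFER
  Position 5: 'd' vs 'b' => DIFFER
Positions that differ: 5

5


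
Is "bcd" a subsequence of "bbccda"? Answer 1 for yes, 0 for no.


Check if "bcd" is a subsequence of "bbccda"
Greedy scan:
  Position 0 ('b'): matches sub[0] = 'b'
  Position 1 ('b'): no match needed
  Position 2 ('c'): matches sub[1] = 'c'
  Position 3 ('c'): no match needed
  Position 4 ('d'): matches sub[2] = 'd'
  Position 5 ('a'): no match needed
All 3 characters matched => is a subsequence

1


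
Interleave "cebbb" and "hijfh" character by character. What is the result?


Interleaving "cebbb" and "hijfh":
  Position 0: 'c' from first, 'h' from second => "ch"
  Position 1: 'e' from first, 'i' from second => "ei"
  Position 2: 'b' from first, 'j' from second => "bj"
  Position 3: 'b' from first, 'f' from second => "bf"
  Position 4: 'b' from first, 'h' from second => "bh"
Result: cheibjbfbh

cheibjbfbh


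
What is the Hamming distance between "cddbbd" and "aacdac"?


Comparing "cddbbd" and "aacdac" position by position:
  Position 0: 'c' vs 'a' => differ
  Position 1: 'd' vs 'a' => differ
  Position 2: 'd' vs 'c' => differ
  Position 3: 'b' vs 'd' => differ
  Position 4: 'b' vs 'a' => differ
  Position 5: 'd' vs 'c' => differ
Total differences (Hamming distance): 6

6


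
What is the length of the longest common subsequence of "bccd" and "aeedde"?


LCS of "bccd" and "aeedde"
DP table:
           a    e    e    d    d    e
      0    0    0    0    0    0    0
  b   0    0    0    0    0    0    0
  c   0    0    0    0    0    0    0
  c   0    0    0    0    0    0    0
  d   0    0    0    0    1    1    1
LCS length = dp[4][6] = 1

1


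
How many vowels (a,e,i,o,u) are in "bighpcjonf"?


Input: bighpcjonf
Checking each character:
  'b' at position 0: consonant
  'i' at position 1: vowel (running total: 1)
  'g' at position 2: consonant
  'h' at position 3: consonant
  'p' at position 4: consonant
  'c' at position 5: consonant
  'j' at position 6: consonant
  'o' at position 7: vowel (running total: 2)
  'n' at position 8: consonant
  'f' at position 9: consonant
Total vowels: 2

2
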